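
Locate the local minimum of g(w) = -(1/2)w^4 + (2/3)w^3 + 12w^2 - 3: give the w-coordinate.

0

g'(w) = -2w^3 + 2w^2 + 24w = 0 at w = -3, 0, 4.
Since g''(w) = -6w^2 + 4w + 24, we get g''(-3) = -42 < 0 ⇒ local maximum; g''(0) = 24 > 0 ⇒ local minimum; g''(4) = -56 < 0 ⇒ local maximum.
So the local minimum value is g(0) = -3.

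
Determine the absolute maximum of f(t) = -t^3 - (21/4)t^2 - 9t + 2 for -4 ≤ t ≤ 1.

18

f'(t) = -3t^2 - (21/2)t - 9, which vanishes at t = -2 and t = -3/2.
Compare values at every candidate in [-4, 1]: f(-4) = 18,  f(-2) = 7,  f(-3/2) = 113/16,  f(1) = -53/4.
Hence the absolute maximum is 18 at t = -4.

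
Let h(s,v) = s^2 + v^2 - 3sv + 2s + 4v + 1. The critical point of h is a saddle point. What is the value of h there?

49/5

∂h/∂s = 2s - 3v + 2 = 0 and ∂h/∂v = -3s + 2v + 4 = 0, so (s, v) = (16/5, 14/5).
The Hessian has h_{ss} = 2, h_{vv} = 2, h_{sv} = -3, giving D = -5 < 0, so the point is a saddle point.
h(16/5, 14/5) = 49/5.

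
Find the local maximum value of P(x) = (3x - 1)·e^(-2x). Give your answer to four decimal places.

P'(x) = 3·e^(-2x) + (3x - 1)·(-2)·e^(-2x) = (-6x + 5)·e^(-2x). Since e^(-2x) > 0, the only critical point is x = 5/6.
P''(5/6) has the same sign as -6 < 0, so this is a local maximum.
P(5/6) = (3/2)·e^(-5/3) ≈ 0.2833.

0.2833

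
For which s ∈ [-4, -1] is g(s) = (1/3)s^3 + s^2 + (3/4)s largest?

The derivative is s^2 + 2s + 3/4, whose only zero in [-4, -1] is s = -3/2.
Evaluating at the critical points and endpoints: g(-4) = -25/3, g(-3/2) = 0, g(-1) = -1/12.
The maximum over the interval is 0, attained at s = -3/2.

-3/2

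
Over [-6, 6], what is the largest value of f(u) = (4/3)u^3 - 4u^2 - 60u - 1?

107

Differentiating, f'(u) = 4u^2 - 8u - 60; which vanishes at u = -3 and u = 5.
Compare values at every candidate in [-6, 6]: f(-6) = -73, f(-3) = 107, f(5) = -703/3, f(6) = -217.
So the maximum is f(-3) = 107.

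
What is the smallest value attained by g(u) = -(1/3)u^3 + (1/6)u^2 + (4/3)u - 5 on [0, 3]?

The derivative is -u^2 + (1/3)u + 4/3, whose only zero in [0, 3] is u = 4/3.
Compare values at every candidate in [0, 3]: g(0) = -5,  g(4/3) = -301/81,  g(3) = -17/2.
So the minimum is g(3) = -17/2.

-17/2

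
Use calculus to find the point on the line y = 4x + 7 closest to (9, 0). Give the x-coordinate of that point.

-19/17

Minimize D(x)^2 = (x - 9)^2 + (4x + 7)^2.
d/dx[D^2] = 2(x - 9) + 2·4·(4x + 7) = 0 ⇒ x = -19/17.
Then y = 43/17 and the distance is √(1849/17) ≈ 10.4290.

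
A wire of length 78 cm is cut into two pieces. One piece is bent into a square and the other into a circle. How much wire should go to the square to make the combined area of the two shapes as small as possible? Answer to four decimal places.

43.6877

Let x be the length used for the square. Square side x/4; circle radius (78−x)/(2π).
A(x) = (x/4)² + π·((78−x)/(2π))² = x²/16 + (78−x)²/(4π) for 0 ≤ x ≤ 78. A'(x) = x/8 − (78−x)/(2π) = 0 gives x = 4·78/(π+4) ≈ 43.6877.
A'' = 1/8 + 1/(2π) > 0, so this gives the minimum combined area; x ≈ 43.6877 cm to the square.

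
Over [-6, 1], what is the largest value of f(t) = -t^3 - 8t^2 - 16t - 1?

23

Differentiating, f'(t) = -3t^2 - 16t - 16; which vanishes at t = -4 and t = -4/3.
Compare values at every candidate in [-6, 1]: f(-6) = 23; f(-4) = -1; f(-4/3) = 229/27; f(1) = -26.
So the maximum is f(-6) = 23.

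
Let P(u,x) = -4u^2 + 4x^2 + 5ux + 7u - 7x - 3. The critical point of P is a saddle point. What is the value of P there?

-22/89

∂P/∂u = -8u + 5x + 7 = 0 and ∂P/∂x = 5u + 8x - 7 = 0, so (u, x) = (91/89, 21/89).
The Hessian has P_{uu} = -8, P_{xx} = 8, P_{ux} = 5, giving D = -89 < 0, so the point is a saddle point.
P(91/89, 21/89) = -22/89.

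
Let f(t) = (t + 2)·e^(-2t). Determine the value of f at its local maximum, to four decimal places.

10.0428

f'(t) = 1·e^(-2t) + (t + 2)·(-2)·e^(-2t) = (-2t - 3)·e^(-2t). Since e^(-2t) > 0, the only critical point is t = -3/2.
f''(-3/2) has the same sign as -2 < 0, so this is a local maximum.
f(-3/2) = (1/2)·e^(3) ≈ 10.0428.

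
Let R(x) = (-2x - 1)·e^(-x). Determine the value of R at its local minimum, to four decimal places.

R'(x) = (-2)·e^(-x) + (-2x - 1)·(-1)·e^(-x) = (2x - 1)·e^(-x). Since e^(-x) > 0, the only critical point is x = 1/2.
R''(1/2) has the same sign as 2 > 0, so this is a local minimum.
R(1/2) = (-2)·e^(-1/2) ≈ -1.2131.

-1.2131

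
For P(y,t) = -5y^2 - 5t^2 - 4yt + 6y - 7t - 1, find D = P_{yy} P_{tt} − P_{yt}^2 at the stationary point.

84

∂P/∂y = -10y - 4t + 6 = 0 and ∂P/∂t = -4y - 10t - 7 = 0, so (y, t) = (22/21, -47/42).
The Hessian has P_{yy} = -10, P_{tt} = -10, P_{yt} = -4, giving D = 84 > 0 with P_{yy} < 0, so the point is a local maximum.
D = (-10)·(-10) − (-4)^2 = 84.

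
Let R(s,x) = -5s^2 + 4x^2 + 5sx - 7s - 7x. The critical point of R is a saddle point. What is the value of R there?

∂R/∂s = -10s + 5x - 7 = 0 and ∂R/∂x = 5s + 8x - 7 = 0, so (s, x) = (-1/5, 1).
The Hessian has R_{ss} = -10, R_{xx} = 8, R_{sx} = 5, giving D = -105 < 0, so the point is a saddle point.
R(-1/5, 1) = -14/5.

-14/5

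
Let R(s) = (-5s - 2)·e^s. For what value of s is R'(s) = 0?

R'(s) = (-5)·e^s + (-5s - 2)·1·e^s = (-5s - 7)·e^s. Since e^s > 0, the only critical point is s = -7/5.
R''(-7/5) has the same sign as -5 < 0, so this is a local maximum.
R(-7/5) = (5)·e^(-7/5) ≈ 1.2330.

-7/5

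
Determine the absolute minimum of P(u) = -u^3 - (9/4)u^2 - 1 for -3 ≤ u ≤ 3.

Differentiating, P'(u) = -3u^2 - (9/2)u; which vanishes at u = -3/2 and u = 0.
Candidates: P(-3) = 23/4, P(-3/2) = -43/16, P(0) = -1, P(3) = -193/4.
Hence the absolute minimum is -193/4 at u = 3.

-193/4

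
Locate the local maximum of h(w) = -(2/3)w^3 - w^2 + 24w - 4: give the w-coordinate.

h'(w) = -2w^2 - 2w + 24 = 0 at w = -4, 3.
Second-derivative test with h''(w) = -4w - 2: h''(-4) = 14 > 0 ⇒ local minimum; h''(3) = -14 < 0 ⇒ local maximum.
The local maximum is h(3) = 41.

3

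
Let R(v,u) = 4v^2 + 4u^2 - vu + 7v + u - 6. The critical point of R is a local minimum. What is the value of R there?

-65/7

∂R/∂v = 8v - u + 7 = 0 and ∂R/∂u = -v + 8u + 1 = 0, so (v, u) = (-19/21, -5/21).
The Hessian has R_{vv} = 8, R_{uu} = 8, R_{vu} = -1, giving D = 63 > 0 with R_{vv} > 0, so the point is a local minimum.
R(-19/21, -5/21) = -65/7.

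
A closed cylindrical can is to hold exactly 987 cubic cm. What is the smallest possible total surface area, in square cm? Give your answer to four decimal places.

548.7729

With radius r and height h, πr²h = 987 so h = 987/(πr²), and S(r) = 2πr² + 2πrh = 2πr² + 2·987/r.
S'(r) = 4πr − 2·987/r² = 0 ⇒ r³ = 987/(2π), so r ≈ 5.3957 and h = 2r ≈ 10.7913.
S''(r) = 4π + 4·987/r³ > 0, so this is the minimum; S ≈ 548.7729.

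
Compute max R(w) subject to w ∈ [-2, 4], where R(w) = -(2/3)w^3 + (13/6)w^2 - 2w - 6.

R'(w) = -2w^2 + (13/3)w - 2, which vanishes at w = 2/3 and w = 3/2.
Evaluating at the critical points and endpoints: R(-2) = 12,  R(2/3) = -532/81,  R(3/2) = -51/8,  R(4) = -22.
So the maximum is R(-2) = 12.

12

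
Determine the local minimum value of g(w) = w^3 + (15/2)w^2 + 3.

3

g'(w) = 3w^2 + 15w. Setting g'(w) = 0 gives w ∈ {-5, 0}.
g''(w) = 6w + 15. g''(-5) = -15 < 0 ⇒ local maximum; g''(0) = 15 > 0 ⇒ local minimum.
The local minimum is g(0) = 3.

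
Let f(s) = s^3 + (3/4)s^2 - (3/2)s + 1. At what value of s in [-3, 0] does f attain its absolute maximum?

f'(s) = 3s^2 + (3/2)s - 3/2, whose only zero in [-3, 0] is s = -1.
Compare values at every candidate in [-3, 0]: f(-3) = -59/4; f(-1) = 9/4; f(0) = 1.
The maximum over the interval is 9/4, attained at s = -1.

-1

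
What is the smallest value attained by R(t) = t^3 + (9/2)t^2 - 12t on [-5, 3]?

-13/2

Differentiating, R'(t) = 3t^2 + 9t - 12; which vanishes at t = -4 and t = 1.
Evaluating at the critical points and endpoints: R(-5) = 95/2; R(-4) = 56; R(1) = -13/2; R(3) = 63/2.
Hence the absolute minimum is -13/2 at t = 1.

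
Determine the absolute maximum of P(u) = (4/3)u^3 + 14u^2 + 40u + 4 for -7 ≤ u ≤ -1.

Differentiating, P'(u) = 4u^2 + 28u + 40; which vanishes at u = -5 and u = -2.
Compare values at every candidate in [-7, -1]: P(-7) = -142/3, P(-5) = -38/3, P(-2) = -92/3, P(-1) = -70/3.
The maximum over the interval is -38/3, attained at u = -5.

-38/3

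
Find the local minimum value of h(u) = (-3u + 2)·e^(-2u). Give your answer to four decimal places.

Differentiating with the product rule gives h'(u) = (6u - 7)·e^(-2u). Since e^(-2u) > 0, the only critical point is u = 7/6.
h''(7/6) has the same sign as 6 > 0, so this is a local minimum.
h(7/6) = (-3/2)·e^(-7/3) ≈ -0.1455.

-0.1455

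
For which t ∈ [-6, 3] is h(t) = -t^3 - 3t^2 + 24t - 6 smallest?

Differentiating, h'(t) = -3t^2 - 6t + 24; which vanishes at t = -4 and t = 2.
Evaluating at the critical points and endpoints: h(-6) = -42, h(-4) = -86, h(2) = 22, h(3) = 12.
Hence the absolute minimum is -86 at t = -4.

-4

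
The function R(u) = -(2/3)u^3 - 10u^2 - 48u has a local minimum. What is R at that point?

R'(u) = -2u^2 - 20u - 48. Setting R'(u) = 0 gives u ∈ {-6, -4}.
Second-derivative test with R''(u) = -4u - 20: R''(-6) = 4 > 0 ⇒ local minimum; R''(-4) = -4 < 0 ⇒ local maximum.
Thus R has its local minimum at u = -6, with value 72.

72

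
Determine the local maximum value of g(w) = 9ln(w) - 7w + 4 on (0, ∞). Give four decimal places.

-2.7382

g'(w) = 9/w − 7 = 0 gives w = 9/7.
g''(w) = -9/w², which is negative for w > 0, so this is a local maximum.
g(9/7) = 9·ln(9/7) - 9 + 4 ≈ -2.7382.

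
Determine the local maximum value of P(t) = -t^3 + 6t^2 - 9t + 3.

P'(t) = -3t^2 + 12t - 9 = 0 at t = 1, 3.
Since P''(t) = -6t + 12, we get P''(1) = 6 > 0 ⇒ local minimum; P''(3) = -6 < 0 ⇒ local maximum.
Thus P has its local maximum at t = 3, with value 3.

3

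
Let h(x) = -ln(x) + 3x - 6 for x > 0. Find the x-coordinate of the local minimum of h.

1/3

h'(x) = -1/x + 3 = 0 gives x = 1/3.
h''(x) = 1/x², which is positive for x > 0, so this is a local minimum.
h(1/3) = -1·ln(1/3) + 1 - 6 ≈ -3.9014.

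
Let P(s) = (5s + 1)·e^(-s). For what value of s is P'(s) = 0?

P'(s) = 5·e^(-s) + (5s + 1)·(-1)·e^(-s) = (-5s + 4)·e^(-s). Since e^(-s) > 0, the only critical point is s = 4/5.
P''(4/5) has the same sign as -5 < 0, so this is a local maximum.
P(4/5) = (5)·e^(-4/5) ≈ 2.2466.

4/5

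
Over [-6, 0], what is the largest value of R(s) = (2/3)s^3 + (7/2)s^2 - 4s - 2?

82/3

R'(s) = 2s^2 + 7s - 4, whose only zero in [-6, 0] is s = -4.
Evaluating at the critical points and endpoints: R(-6) = 4, R(-4) = 82/3, R(0) = -2.
So the maximum is R(-4) = 82/3.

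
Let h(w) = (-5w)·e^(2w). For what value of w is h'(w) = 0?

-1/2

h'(w) = (-5)·e^(2w) + (-5w)·2·e^(2w) = (-10w - 5)·e^(2w). Since e^(2w) > 0, the only critical point is w = -1/2.
h''(-1/2) has the same sign as -10 < 0, so this is a local maximum.
h(-1/2) = (5/2)·e^(-1) ≈ 0.9197.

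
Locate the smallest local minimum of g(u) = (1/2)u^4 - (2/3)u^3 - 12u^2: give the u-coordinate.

4

g'(u) = 2u^3 - 2u^2 - 24u = 0 at u = -3, 0, 4.
Since g''(u) = 6u^2 - 4u - 24, we get g''(-3) = 42 > 0 ⇒ local minimum; g''(0) = -24 < 0 ⇒ local maximum; g''(4) = 56 > 0 ⇒ local minimum.
Thus g has its smallest local minimum at u = 4, with value -320/3.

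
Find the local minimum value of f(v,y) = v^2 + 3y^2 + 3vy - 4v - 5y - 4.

-25/3

∂f/∂v = 2v + 3y - 4 = 0 and ∂f/∂y = 3v + 6y - 5 = 0, so (v, y) = (3, -2/3).
The Hessian has f_{vv} = 2, f_{yy} = 6, f_{vy} = 3, giving D = 3 > 0 with f_{vv} > 0, so the point is a local minimum.
f(3, -2/3) = -25/3.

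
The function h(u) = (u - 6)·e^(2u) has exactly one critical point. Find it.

Differentiating with the product rule gives h'(u) = (2u - 11)·e^(2u). Since e^(2u) > 0, the only critical point is u = 11/2.
h''(11/2) has the same sign as 2 > 0, so this is a local minimum.
h(11/2) = (-1/2)·e^(11) ≈ -29937.0709.

11/2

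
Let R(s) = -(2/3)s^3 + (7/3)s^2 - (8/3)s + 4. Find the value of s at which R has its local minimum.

1

R'(s) = -2s^2 + (14/3)s - 8/3. Setting R'(s) = 0 gives s ∈ {1, 4/3}.
Second-derivative test with R''(s) = -4s + 14/3: R''(1) = 2/3 > 0 ⇒ local minimum; R''(4/3) = -2/3 < 0 ⇒ local maximum.
Thus R has its local minimum at s = 1, with value 3.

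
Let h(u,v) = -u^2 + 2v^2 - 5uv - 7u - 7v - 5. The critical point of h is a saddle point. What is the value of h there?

∂h/∂u = -2u - 5v - 7 = 0 and ∂h/∂v = -5u + 4v - 7 = 0, so (u, v) = (-21/11, -7/11).
The Hessian has h_{uu} = -2, h_{vv} = 4, h_{uv} = -5, giving D = -33 < 0, so the point is a saddle point.
h(-21/11, -7/11) = 43/11.

43/11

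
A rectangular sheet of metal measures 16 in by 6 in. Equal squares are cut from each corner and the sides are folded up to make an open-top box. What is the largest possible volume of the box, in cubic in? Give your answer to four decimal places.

59.2593

With cut size x, the volume is V(x) = x(16 − 2x)(6 − 2x) for 0 < x < 3.
V'(x) = 12x^2 − 88x + 96. Setting V'(x) = 0 gives x ≈ 1.3333 (the root in (0, 3)).
V''(x) = 24x − 88 is negative there, so this is the maximum; V ≈ 59.2593.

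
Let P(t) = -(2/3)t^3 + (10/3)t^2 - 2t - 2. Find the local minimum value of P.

Critical points: P'(t) = -2t^2 + (20/3)t - 2 vanishes at t = 1/3, 3.
Second-derivative test with P''(t) = -4t + 20/3: P''(1/3) = 16/3 > 0 ⇒ local minimum; P''(3) = -16/3 < 0 ⇒ local maximum.
So the local minimum value is P(1/3) = -188/81.

-188/81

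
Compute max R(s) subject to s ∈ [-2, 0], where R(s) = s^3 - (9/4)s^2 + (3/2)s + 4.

Differentiating, R'(s) = 3s^2 - (9/2)s + 3/2; which has no zeros in [-2, 0].
Candidates: R(-2) = -16, R(0) = 4.
Hence the absolute maximum is 4 at s = 0.

4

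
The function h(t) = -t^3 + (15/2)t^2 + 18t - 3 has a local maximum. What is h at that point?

159

h'(t) = -3t^2 + 15t + 18. Setting h'(t) = 0 gives t ∈ {-1, 6}.
Second-derivative test with h''(t) = -6t + 15: h''(-1) = 21 > 0 ⇒ local minimum; h''(6) = -21 < 0 ⇒ local maximum.
The local maximum is h(6) = 159.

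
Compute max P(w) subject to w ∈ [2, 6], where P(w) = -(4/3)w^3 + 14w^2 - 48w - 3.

Differentiating, P'(w) = -4w^2 + 28w - 48; which vanishes at w = 3 and w = 4.
Compare values at every candidate in [2, 6]: P(2) = -161/3,  P(3) = -57,  P(4) = -169/3,  P(6) = -75.
So the maximum is P(2) = -161/3.

-161/3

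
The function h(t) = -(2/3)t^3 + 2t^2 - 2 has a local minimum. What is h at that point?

-2

h'(t) = -2t^2 + 4t. Setting h'(t) = 0 gives t ∈ {0, 2}.
h''(t) = -4t + 4. h''(0) = 4 > 0 ⇒ local minimum; h''(2) = -4 < 0 ⇒ local maximum.
Thus h has its local minimum at t = 0, with value -2.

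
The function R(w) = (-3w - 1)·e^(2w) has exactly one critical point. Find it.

-5/6

R'(w) = (-3)·e^(2w) + (-3w - 1)·2·e^(2w) = (-6w - 5)·e^(2w). Since e^(2w) > 0, the only critical point is w = -5/6.
R''(-5/6) has the same sign as -6 < 0, so this is a local maximum.
R(-5/6) = (3/2)·e^(-5/3) ≈ 0.2833.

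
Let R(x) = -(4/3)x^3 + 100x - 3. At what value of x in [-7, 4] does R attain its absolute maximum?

The derivative is -4x^2 + 100, whose only zero in [-7, 4] is x = -5.
Evaluating at the critical points and endpoints: R(-7) = -737/3, R(-5) = -1009/3, R(4) = 935/3.
The maximum over the interval is 935/3, attained at x = 4.

4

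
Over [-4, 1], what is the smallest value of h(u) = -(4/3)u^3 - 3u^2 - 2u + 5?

The derivative is -4u^2 - 6u - 2, which vanishes at u = -1 and u = -1/2.
Compare values at every candidate in [-4, 1]: h(-4) = 151/3; h(-1) = 16/3; h(-1/2) = 65/12; h(1) = -4/3.
So the minimum is h(1) = -4/3.

-4/3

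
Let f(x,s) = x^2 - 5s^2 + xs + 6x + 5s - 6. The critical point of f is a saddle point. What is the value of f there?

-311/21

∂f/∂x = 2x + s + 6 = 0 and ∂f/∂s = x - 10s + 5 = 0, so (x, s) = (-65/21, 4/21).
The Hessian has f_{xx} = 2, f_{ss} = -10, f_{xs} = 1, giving D = -21 < 0, so the point is a saddle point.
f(-65/21, 4/21) = -311/21.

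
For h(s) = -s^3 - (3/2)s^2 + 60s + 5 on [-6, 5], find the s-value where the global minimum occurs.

-5

h'(s) = -3s^2 - 3s + 60, which vanishes at s = -5 and s = 4.
Compare values at every candidate in [-6, 5]: h(-6) = -193,  h(-5) = -415/2,  h(4) = 157,  h(5) = 285/2.
So the minimum is h(-5) = -415/2.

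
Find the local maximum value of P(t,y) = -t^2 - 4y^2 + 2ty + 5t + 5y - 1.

∂P/∂t = -2t + 2y + 5 = 0 and ∂P/∂y = 2t - 8y + 5 = 0, so (t, y) = (25/6, 5/3).
The Hessian has P_{tt} = -2, P_{yy} = -8, P_{ty} = 2, giving D = 12 > 0 with P_{tt} < 0, so the point is a local maximum.
P(25/6, 5/3) = 163/12.

163/12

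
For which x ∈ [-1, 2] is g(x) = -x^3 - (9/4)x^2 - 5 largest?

Differentiating, g'(x) = -3x^2 - (9/2)x; whose only zero in [-1, 2] is x = 0.
Compare values at every candidate in [-1, 2]: g(-1) = -25/4, g(0) = -5, g(2) = -22.
So the maximum is g(0) = -5.

0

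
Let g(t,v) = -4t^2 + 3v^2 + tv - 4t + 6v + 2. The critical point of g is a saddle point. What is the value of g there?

∂g/∂t = -8t + v - 4 = 0 and ∂g/∂v = t + 6v + 6 = 0, so (t, v) = (-30/49, -44/49).
The Hessian has g_{tt} = -8, g_{vv} = 6, g_{tv} = 1, giving D = -49 < 0, so the point is a saddle point.
g(-30/49, -44/49) = 26/49.

26/49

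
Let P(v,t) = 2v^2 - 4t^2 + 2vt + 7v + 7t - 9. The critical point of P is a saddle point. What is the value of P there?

-130/9

∂P/∂v = 4v + 2t + 7 = 0 and ∂P/∂t = 2v - 8t + 7 = 0, so (v, t) = (-35/18, 7/18).
The Hessian has P_{vv} = 4, P_{tt} = -8, P_{vt} = 2, giving D = -36 < 0, so the point is a saddle point.
P(-35/18, 7/18) = -130/9.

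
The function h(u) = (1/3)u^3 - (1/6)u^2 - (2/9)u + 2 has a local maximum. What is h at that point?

331/162

h'(u) = u^2 - (1/3)u - 2/9. Setting h'(u) = 0 gives u ∈ {-1/3, 2/3}.
h''(u) = 2u - 1/3. h''(-1/3) = -1 < 0 ⇒ local maximum; h''(2/3) = 1 > 0 ⇒ local minimum.
Thus h has its local maximum at u = -1/3, with value 331/162.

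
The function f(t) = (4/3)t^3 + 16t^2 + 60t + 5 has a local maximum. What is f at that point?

-185/3

Critical points: f'(t) = 4t^2 + 32t + 60 vanishes at t = -5, -3.
f''(t) = 8t + 32. f''(-5) = -8 < 0 ⇒ local maximum; f''(-3) = 8 > 0 ⇒ local minimum.
Thus f has its local maximum at t = -5, with value -185/3.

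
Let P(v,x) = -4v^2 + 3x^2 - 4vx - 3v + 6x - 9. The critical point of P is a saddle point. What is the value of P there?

-765/64

∂P/∂v = -8v - 4x - 3 = 0 and ∂P/∂x = -4v + 6x + 6 = 0, so (v, x) = (3/32, -15/16).
The Hessian has P_{vv} = -8, P_{xx} = 6, P_{vx} = -4, giving D = -64 < 0, so the point is a saddle point.
P(3/32, -15/16) = -765/64.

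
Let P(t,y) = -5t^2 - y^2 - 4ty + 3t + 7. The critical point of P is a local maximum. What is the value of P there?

37/4

∂P/∂t = -10t - 4y + 3 = 0 and ∂P/∂y = -4t - 2y = 0, so (t, y) = (3/2, -3).
The Hessian has P_{tt} = -10, P_{yy} = -2, P_{ty} = -4, giving D = 4 > 0 with P_{tt} < 0, so the point is a local maximum.
P(3/2, -3) = 37/4.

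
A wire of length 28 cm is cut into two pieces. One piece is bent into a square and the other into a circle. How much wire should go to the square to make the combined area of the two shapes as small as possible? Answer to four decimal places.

15.6828

Let x be the length used for the square. Square side x/4; circle radius (28−x)/(2π).
A(x) = (x/4)² + π·((28−x)/(2π))² = x²/16 + (28−x)²/(4π) for 0 ≤ x ≤ 28. A'(x) = x/8 − (28−x)/(2π) = 0 gives x = 4·28/(π+4) ≈ 15.6828.
A'' = 1/8 + 1/(2π) > 0, so this gives the minimum combined area; x ≈ 15.6828 cm to the square.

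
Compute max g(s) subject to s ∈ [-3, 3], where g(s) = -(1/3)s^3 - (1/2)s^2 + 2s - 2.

-5/6

g'(s) = -s^2 - s + 2, which vanishes at s = -2 and s = 1.
Candidates: g(-3) = -7/2,  g(-2) = -16/3,  g(1) = -5/6,  g(3) = -19/2.
The maximum over the interval is -5/6, attained at s = 1.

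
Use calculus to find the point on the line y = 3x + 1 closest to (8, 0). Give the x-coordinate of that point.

1/2

Minimize D(x)^2 = (x - 8)^2 + (3x + 1)^2.
d/dx[D^2] = 2(x - 8) + 2·3·(3x + 1) = 0 ⇒ x = 1/2.
Then y = 5/2 and the distance is √(125/2) ≈ 7.9057.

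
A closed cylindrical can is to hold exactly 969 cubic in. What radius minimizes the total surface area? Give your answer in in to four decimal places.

With radius r and height h, πr²h = 969 so h = 969/(πr²), and S(r) = 2πr² + 2πrh = 2πr² + 2·969/r.
S'(r) = 4πr − 2·969/r² = 0 ⇒ r³ = 969/(2π), so r ≈ 5.3627 and h = 2r ≈ 10.7253.
S''(r) = 4π + 4·969/r³ > 0, so this is the minimum; S ≈ 542.0804.

5.3627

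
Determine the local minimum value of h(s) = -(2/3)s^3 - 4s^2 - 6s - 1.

-1

h'(s) = -2s^2 - 8s - 6 = 0 at s = -3, -1.
Since h''(s) = -4s - 8, we get h''(-3) = 4 > 0 ⇒ local minimum; h''(-1) = -4 < 0 ⇒ local maximum.
The local minimum is h(-3) = -1.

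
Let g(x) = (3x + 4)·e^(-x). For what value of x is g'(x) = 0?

By the product rule, g'(x) = (-3x - 1)·e^(-x). Since e^(-x) > 0, the only critical point is x = -1/3.
g''(-1/3) has the same sign as -3 < 0, so this is a local maximum.
g(-1/3) = (3)·e^(1/3) ≈ 4.1868.

-1/3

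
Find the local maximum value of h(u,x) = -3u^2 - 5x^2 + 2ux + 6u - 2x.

3

∂h/∂u = -6u + 2x + 6 = 0 and ∂h/∂x = 2u - 10x - 2 = 0, so (u, x) = (1, 0).
The Hessian has h_{uu} = -6, h_{xx} = -10, h_{ux} = 2, giving D = 56 > 0 with h_{uu} < 0, so the point is a local maximum.
h(1, 0) = 3.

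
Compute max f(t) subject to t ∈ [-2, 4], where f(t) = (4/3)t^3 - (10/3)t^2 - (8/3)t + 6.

f'(t) = 4t^2 - (20/3)t - 8/3, which vanishes at t = -1/3 and t = 2.
Evaluating at the critical points and endpoints: f(-2) = -38/3, f(-1/3) = 524/81, f(2) = -2, f(4) = 82/3.
The maximum over the interval is 82/3, attained at t = 4.

82/3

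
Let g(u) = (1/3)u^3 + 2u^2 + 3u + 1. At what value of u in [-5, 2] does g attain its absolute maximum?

The derivative is u^2 + 4u + 3, which vanishes at u = -3 and u = -1.
Evaluating at the critical points and endpoints: g(-5) = -17/3, g(-3) = 1, g(-1) = -1/3, g(2) = 53/3.
So the maximum is g(2) = 53/3.

2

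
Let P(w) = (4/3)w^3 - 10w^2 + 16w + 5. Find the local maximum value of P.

Critical points: P'(w) = 4w^2 - 20w + 16 vanishes at w = 1, 4.
Since P''(w) = 8w - 20, we get P''(1) = -12 < 0 ⇒ local maximum; P''(4) = 12 > 0 ⇒ local minimum.
The local maximum is P(1) = 37/3.

37/3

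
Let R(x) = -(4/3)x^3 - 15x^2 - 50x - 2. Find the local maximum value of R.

R'(x) = -4x^2 - 30x - 50 = 0 at x = -5, -5/2.
Second-derivative test with R''(x) = -8x - 30: R''(-5) = 10 > 0 ⇒ local minimum; R''(-5/2) = -10 < 0 ⇒ local maximum.
The local maximum is R(-5/2) = 601/12.

601/12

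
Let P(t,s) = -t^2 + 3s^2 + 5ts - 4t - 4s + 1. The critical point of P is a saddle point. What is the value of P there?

-11/37

∂P/∂t = -2t + 5s - 4 = 0 and ∂P/∂s = 5t + 6s - 4 = 0, so (t, s) = (-4/37, 28/37).
The Hessian has P_{tt} = -2, P_{ss} = 6, P_{ts} = 5, giving D = -37 < 0, so the point is a saddle point.
P(-4/37, 28/37) = -11/37.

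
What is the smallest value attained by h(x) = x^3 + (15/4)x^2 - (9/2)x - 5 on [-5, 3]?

Differentiating, h'(x) = 3x^2 + (15/2)x - 9/2; which vanishes at x = -3 and x = 1/2.
Compare values at every candidate in [-5, 3]: h(-5) = -55/4; h(-3) = 61/4; h(1/2) = -99/16; h(3) = 169/4.
Hence the absolute minimum is -55/4 at x = -5.

-55/4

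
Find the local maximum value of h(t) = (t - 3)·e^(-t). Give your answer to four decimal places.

Differentiating with the product rule gives h'(t) = (-t + 4)·e^(-t). Since e^(-t) > 0, the only critical point is t = 4.
h''(4) has the same sign as -1 < 0, so this is a local maximum.
h(4) = (1)·e^(-4) ≈ 0.0183.

0.0183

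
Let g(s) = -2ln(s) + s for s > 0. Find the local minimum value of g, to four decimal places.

g'(s) = -2/s + 1 = 0 gives s = 2.
g''(s) = 2/s², which is positive for s > 0, so this is a local minimum.
g(2) = -2·ln(2) + 2 ≈ 0.6137.

0.6137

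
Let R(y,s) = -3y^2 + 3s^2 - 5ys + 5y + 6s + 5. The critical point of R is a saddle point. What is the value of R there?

422/61

∂R/∂y = -6y - 5s + 5 = 0 and ∂R/∂s = -5y + 6s + 6 = 0, so (y, s) = (60/61, -11/61).
The Hessian has R_{yy} = -6, R_{ss} = 6, R_{ys} = -5, giving D = -61 < 0, so the point is a saddle point.
R(60/61, -11/61) = 422/61.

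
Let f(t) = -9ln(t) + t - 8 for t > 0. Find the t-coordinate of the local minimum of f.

f'(t) = -9/t + 1 = 0 gives t = 9.
f''(t) = 9/t², which is positive for t > 0, so this is a local minimum.
f(9) = -9·ln(9) + 9 - 8 ≈ -18.7750.

9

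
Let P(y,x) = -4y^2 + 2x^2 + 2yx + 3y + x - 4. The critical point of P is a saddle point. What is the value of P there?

∂P/∂y = -8y + 2x + 3 = 0 and ∂P/∂x = 2y + 4x + 1 = 0, so (y, x) = (5/18, -7/18).
The Hessian has P_{yy} = -8, P_{xx} = 4, P_{yx} = 2, giving D = -36 < 0, so the point is a saddle point.
P(5/18, -7/18) = -34/9.

-34/9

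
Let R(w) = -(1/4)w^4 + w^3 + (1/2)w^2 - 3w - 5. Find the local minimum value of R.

-27/4

R'(w) = -w^3 + 3w^2 + w - 3. Setting R'(w) = 0 gives w ∈ {-1, 1, 3}.
Since R''(w) = -3w^2 + 6w + 1, we get R''(-1) = -8 < 0 ⇒ local maximum; R''(1) = 4 > 0 ⇒ local minimum; R''(3) = -8 < 0 ⇒ local maximum.
So the local minimum value is R(1) = -27/4.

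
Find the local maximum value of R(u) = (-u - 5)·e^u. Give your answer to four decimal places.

By the product rule, R'(u) = (-u - 6)·e^u. Since e^u > 0, the only critical point is u = -6.
R''(-6) has the same sign as -1 < 0, so this is a local maximum.
R(-6) = (1)·e^(-6) ≈ 0.0025.

0.0025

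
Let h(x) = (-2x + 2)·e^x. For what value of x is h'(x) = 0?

h'(x) = (-2)·e^x + (-2x + 2)·1·e^x = (-2x)·e^x. Since e^x > 0, the only critical point is x = 0.
h''(0) has the same sign as -2 < 0, so this is a local maximum.
h(0) = (2)·e^(0) ≈ 2.0000.

0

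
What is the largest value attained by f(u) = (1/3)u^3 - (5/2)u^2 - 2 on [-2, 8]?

f'(u) = u^2 - 5u, which vanishes at u = 0 and u = 5.
Evaluating at the critical points and endpoints: f(-2) = -44/3; f(0) = -2; f(5) = -137/6; f(8) = 26/3.
Hence the absolute maximum is 26/3 at u = 8.

26/3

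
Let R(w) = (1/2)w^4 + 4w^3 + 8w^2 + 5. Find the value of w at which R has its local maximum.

Critical points: R'(w) = 2w^3 + 12w^2 + 16w vanishes at w = -4, -2, 0.
Since R''(w) = 6w^2 + 24w + 16, we get R''(-4) = 16 > 0 ⇒ local minimum; R''(-2) = -8 < 0 ⇒ local maximum; R''(0) = 16 > 0 ⇒ local minimum.
The local maximum is R(-2) = 13.

-2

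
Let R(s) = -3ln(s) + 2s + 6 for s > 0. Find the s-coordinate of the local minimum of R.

R'(s) = -3/s + 2 = 0 gives s = 3/2.
R''(s) = 3/s², which is positive for s > 0, so this is a local minimum.
R(3/2) = -3·ln(3/2) + 3 + 6 ≈ 7.7836.

3/2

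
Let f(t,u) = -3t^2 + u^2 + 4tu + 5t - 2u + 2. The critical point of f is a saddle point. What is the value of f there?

∂f/∂t = -6t + 4u + 5 = 0 and ∂f/∂u = 4t + 2u - 2 = 0, so (t, u) = (9/14, -2/7).
The Hessian has f_{tt} = -6, f_{uu} = 2, f_{tu} = 4, giving D = -28 < 0, so the point is a saddle point.
f(9/14, -2/7) = 109/28.

109/28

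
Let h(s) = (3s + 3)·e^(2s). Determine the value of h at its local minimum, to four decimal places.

-0.0747

Differentiating with the product rule gives h'(s) = (6s + 9)·e^(2s). Since e^(2s) > 0, the only critical point is s = -3/2.
h''(-3/2) has the same sign as 6 > 0, so this is a local minimum.
h(-3/2) = (-3/2)·e^(-3) ≈ -0.0747.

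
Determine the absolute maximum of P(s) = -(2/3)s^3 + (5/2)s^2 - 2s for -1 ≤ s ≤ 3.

31/6

P'(s) = -2s^2 + 5s - 2, which vanishes at s = 1/2 and s = 2.
Compare values at every candidate in [-1, 3]: P(-1) = 31/6; P(1/2) = -11/24; P(2) = 2/3; P(3) = -3/2.
Hence the absolute maximum is 31/6 at s = -1.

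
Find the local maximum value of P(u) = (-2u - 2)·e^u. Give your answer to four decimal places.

Differentiating with the product rule gives P'(u) = (-2u - 4)·e^u. Since e^u > 0, the only critical point is u = -2.
P''(-2) has the same sign as -2 < 0, so this is a local maximum.
P(-2) = (2)·e^(-2) ≈ 0.2707.

0.2707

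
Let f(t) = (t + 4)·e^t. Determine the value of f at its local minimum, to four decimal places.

-0.0067

By the product rule, f'(t) = (t + 5)·e^t. Since e^t > 0, the only critical point is t = -5.
f''(-5) has the same sign as 1 > 0, so this is a local minimum.
f(-5) = (-1)·e^(-5) ≈ -0.0067.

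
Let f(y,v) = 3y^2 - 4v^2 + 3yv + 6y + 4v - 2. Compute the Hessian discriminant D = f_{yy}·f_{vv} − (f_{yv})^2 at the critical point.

-57

∂f/∂y = 6y + 3v + 6 = 0 and ∂f/∂v = 3y - 8v + 4 = 0, so (y, v) = (-20/19, 2/19).
The Hessian has f_{yy} = 6, f_{vv} = -8, f_{yv} = 3, giving D = -57 < 0, so the point is a saddle point.
D = (6)·(-8) − (3)^2 = -57.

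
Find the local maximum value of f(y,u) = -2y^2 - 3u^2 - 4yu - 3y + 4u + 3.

∂f/∂y = -4y - 4u - 3 = 0 and ∂f/∂u = -4y - 6u + 4 = 0, so (y, u) = (-17/4, 7/2).
The Hessian has f_{yy} = -4, f_{uu} = -6, f_{yu} = -4, giving D = 8 > 0 with f_{yy} < 0, so the point is a local maximum.
f(-17/4, 7/2) = 131/8.

131/8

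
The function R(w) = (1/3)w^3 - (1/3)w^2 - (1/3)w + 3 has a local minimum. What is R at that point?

8/3

Critical points: R'(w) = w^2 - (2/3)w - 1/3 vanishes at w = -1/3, 1.
R''(w) = 2w - 2/3. R''(-1/3) = -4/3 < 0 ⇒ local maximum; R''(1) = 4/3 > 0 ⇒ local minimum.
Thus R has its local minimum at w = 1, with value 8/3.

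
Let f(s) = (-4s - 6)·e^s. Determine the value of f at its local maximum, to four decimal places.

f'(s) = (-4)·e^s + (-4s - 6)·1·e^s = (-4s - 10)·e^s. Since e^s > 0, the only critical point is s = -5/2.
f''(-5/2) has the same sign as -4 < 0, so this is a local maximum.
f(-5/2) = (4)·e^(-5/2) ≈ 0.3283.

0.3283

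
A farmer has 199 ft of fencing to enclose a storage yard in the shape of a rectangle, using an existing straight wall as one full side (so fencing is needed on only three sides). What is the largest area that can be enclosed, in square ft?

Let the sides perpendicular to the wall have length x and the parallel side y, so 2x + y = 199 and the area is A = xy = x(199 − 2x).
A'(x) = 199 − 4x = 0 gives x = 199/4, and A''(x) = −4 < 0 confirms a maximum.
Then y = 199 − 2·199/4 = 199/2 and A = 39601/8.

39601/8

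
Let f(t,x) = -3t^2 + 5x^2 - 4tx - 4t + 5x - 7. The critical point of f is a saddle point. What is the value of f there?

-607/76

∂f/∂t = -6t - 4x - 4 = 0 and ∂f/∂x = -4t + 10x + 5 = 0, so (t, x) = (-5/19, -23/38).
The Hessian has f_{tt} = -6, f_{xx} = 10, f_{tx} = -4, giving D = -76 < 0, so the point is a saddle point.
f(-5/19, -23/38) = -607/76.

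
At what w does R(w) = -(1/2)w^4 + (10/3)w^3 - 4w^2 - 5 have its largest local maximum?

4

R'(w) = -2w^3 + 10w^2 - 8w = 0 at w = 0, 1, 4.
Second-derivative test with R''(w) = -6w^2 + 20w - 8: R''(0) = -8 < 0 ⇒ local maximum; R''(1) = 6 > 0 ⇒ local minimum; R''(4) = -24 < 0 ⇒ local maximum.
The largest local maximum is R(4) = 49/3.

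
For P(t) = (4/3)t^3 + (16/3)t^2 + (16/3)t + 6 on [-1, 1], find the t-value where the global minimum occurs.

Differentiating, P'(t) = 4t^2 + (32/3)t + 16/3; whose only zero in [-1, 1] is t = -2/3.
Candidates: P(-1) = 14/3; P(-2/3) = 358/81; P(1) = 18.
The minimum over the interval is 358/81, attained at t = -2/3.

-2/3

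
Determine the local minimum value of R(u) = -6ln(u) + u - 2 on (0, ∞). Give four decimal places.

R'(u) = -6/u + 1 = 0 gives u = 6.
R''(u) = 6/u², which is positive for u > 0, so this is a local minimum.
R(6) = -6·ln(6) + 6 - 2 ≈ -6.7506.

-6.7506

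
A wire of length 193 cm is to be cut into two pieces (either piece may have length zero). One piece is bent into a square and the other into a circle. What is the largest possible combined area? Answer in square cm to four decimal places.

2964.1812

Let x be the length used for the square. Square side x/4; circle radius (193−x)/(2π).
A(x) = (x/4)² + π·((193−x)/(2π))² = x²/16 + (193−x)²/(4π) for 0 ≤ x ≤ 193. A'(x) = x/8 − (193−x)/(2π) = 0 gives x = 4·193/(π+4) ≈ 108.0991.
A'' > 0, so the interior critical point is a minimum; the maximum is at an endpoint. A(0) = 2964.1812 and A(193) = 2328.0625, so the largest area is 2964.1812.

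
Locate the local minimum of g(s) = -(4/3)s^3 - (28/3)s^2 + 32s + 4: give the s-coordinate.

-6

Critical points: g'(s) = -4s^2 - (56/3)s + 32 vanishes at s = -6, 4/3.
g''(s) = -8s - 56/3. g''(-6) = 88/3 > 0 ⇒ local minimum; g''(4/3) = -88/3 < 0 ⇒ local maximum.
So the local minimum value is g(-6) = -236.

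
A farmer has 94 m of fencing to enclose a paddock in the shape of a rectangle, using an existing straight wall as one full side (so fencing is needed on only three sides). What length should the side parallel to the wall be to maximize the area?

Let the sides perpendicular to the wall have length x and the parallel side y, so 2x + y = 94 and the area is A = xy = x(94 − 2x).
A'(x) = 94 − 4x = 0 gives x = 47/2, and A''(x) = −4 < 0 confirms a maximum.
Then y = 94 − 2·47/2 = 47 and A = 2209/2.

47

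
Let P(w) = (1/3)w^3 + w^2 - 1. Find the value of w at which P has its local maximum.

-2

P'(w) = w^2 + 2w = 0 at w = -2, 0.
Second-derivative test with P''(w) = 2w + 2: P''(-2) = -2 < 0 ⇒ local maximum; P''(0) = 2 > 0 ⇒ local minimum.
Thus P has its local maximum at w = -2, with value 1/3.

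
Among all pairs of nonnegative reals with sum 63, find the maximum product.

3969/4

With x + y = 63, the product is P(x) = x(63 − x).
P'(x) = 63 − 2x = 0 gives x = 63/2; P'' = −2 < 0, so this is the maximum.
P = 63/2·63/2 = 3969/4.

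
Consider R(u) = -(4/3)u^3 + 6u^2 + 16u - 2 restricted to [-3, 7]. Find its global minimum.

-160/3

Differentiating, R'(u) = -4u^2 + 12u + 16; which vanishes at u = -1 and u = 4.
Evaluating at the critical points and endpoints: R(-3) = 40, R(-1) = -32/3, R(4) = 218/3, R(7) = -160/3.
So the minimum is R(7) = -160/3.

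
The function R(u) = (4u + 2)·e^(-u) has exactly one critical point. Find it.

1/2

R'(u) = 4·e^(-u) + (4u + 2)·(-1)·e^(-u) = (-4u + 2)·e^(-u). Since e^(-u) > 0, the only critical point is u = 1/2.
R''(1/2) has the same sign as -4 < 0, so this is a local maximum.
R(1/2) = (4)·e^(-1/2) ≈ 2.4261.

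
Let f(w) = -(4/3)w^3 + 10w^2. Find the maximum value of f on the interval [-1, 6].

Differentiating, f'(w) = -4w^2 + 20w; which vanishes at w = 0 and w = 5.
Compare values at every candidate in [-1, 6]: f(-1) = 34/3,  f(0) = 0,  f(5) = 250/3,  f(6) = 72.
So the maximum is f(5) = 250/3.

250/3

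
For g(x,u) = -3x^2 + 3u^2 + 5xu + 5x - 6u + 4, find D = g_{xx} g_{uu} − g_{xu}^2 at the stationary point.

-61

∂g/∂x = -6x + 5u + 5 = 0 and ∂g/∂u = 5x + 6u - 6 = 0, so (x, u) = (60/61, 11/61).
The Hessian has g_{xx} = -6, g_{uu} = 6, g_{xu} = 5, giving D = -61 < 0, so the point is a saddle point.
D = (-6)·(6) − (5)^2 = -61.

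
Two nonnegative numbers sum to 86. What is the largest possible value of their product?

1849

With x + y = 86, the product is P(x) = x(86 − x).
P'(x) = 86 − 2x = 0 gives x = 43; P'' = −2 < 0, so this is the maximum.
P = 43·43 = 1849.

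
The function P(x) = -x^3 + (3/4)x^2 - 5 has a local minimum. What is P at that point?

P'(x) = -3x^2 + (3/2)x = 0 at x = 0, 1/2.
Since P''(x) = -6x + 3/2, we get P''(0) = 3/2 > 0 ⇒ local minimum; P''(1/2) = -3/2 < 0 ⇒ local maximum.
The local minimum is P(0) = -5.

-5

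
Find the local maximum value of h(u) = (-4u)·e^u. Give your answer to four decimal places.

Differentiating with the product rule gives h'(u) = (-4u - 4)·e^u. Since e^u > 0, the only critical point is u = -1.
h''(-1) has the same sign as -4 < 0, so this is a local maximum.
h(-1) = (4)·e^(-1) ≈ 1.4715.

1.4715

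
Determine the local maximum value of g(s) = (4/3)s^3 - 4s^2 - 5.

g'(s) = 4s^2 - 8s = 0 at s = 0, 2.
Second-derivative test with g''(s) = 8s - 8: g''(0) = -8 < 0 ⇒ local maximum; g''(2) = 8 > 0 ⇒ local minimum.
So the local maximum value is g(0) = -5.

-5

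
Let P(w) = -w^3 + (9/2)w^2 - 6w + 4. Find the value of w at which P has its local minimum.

P'(w) = -3w^2 + 9w - 6 = 0 at w = 1, 2.
Since P''(w) = -6w + 9, we get P''(1) = 3 > 0 ⇒ local minimum; P''(2) = -3 < 0 ⇒ local maximum.
So the local minimum value is P(1) = 3/2.

1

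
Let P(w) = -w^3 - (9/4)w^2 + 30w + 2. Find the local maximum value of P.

757/16

Critical points: P'(w) = -3w^2 - (9/2)w + 30 vanishes at w = -4, 5/2.
Second-derivative test with P''(w) = -6w - 9/2: P''(-4) = 39/2 > 0 ⇒ local minimum; P''(5/2) = -39/2 < 0 ⇒ local maximum.
So the local maximum value is P(5/2) = 757/16.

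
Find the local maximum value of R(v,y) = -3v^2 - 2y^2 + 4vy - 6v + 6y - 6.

-3/2

∂R/∂v = -6v + 4y - 6 = 0 and ∂R/∂y = 4v - 4y + 6 = 0, so (v, y) = (0, 3/2).
The Hessian has R_{vv} = -6, R_{yy} = -4, R_{vy} = 4, giving D = 8 > 0 with R_{vv} < 0, so the point is a local maximum.
R(0, 3/2) = -3/2.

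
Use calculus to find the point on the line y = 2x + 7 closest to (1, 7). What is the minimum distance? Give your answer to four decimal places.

Minimize D(x)^2 = (x - 1)^2 + (2x)^2.
d/dx[D^2] = 2(x - 1) + 2·2·(2x) = 0 ⇒ x = 1/5.
Then y = 37/5 and the distance is √(4/5) ≈ 0.8944.

0.8944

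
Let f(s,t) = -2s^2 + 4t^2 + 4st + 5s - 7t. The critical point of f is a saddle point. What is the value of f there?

71/24

∂f/∂s = -4s + 4t + 5 = 0 and ∂f/∂t = 4s + 8t - 7 = 0, so (s, t) = (17/12, 1/6).
The Hessian has f_{ss} = -4, f_{tt} = 8, f_{st} = 4, giving D = -48 < 0, so the point is a saddle point.
f(17/12, 1/6) = 71/24.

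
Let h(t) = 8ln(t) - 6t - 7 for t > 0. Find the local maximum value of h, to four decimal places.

-12.6985

h'(t) = 8/t − 6 = 0 gives t = 4/3.
h''(t) = -8/t², which is negative for t > 0, so this is a local maximum.
h(4/3) = 8·ln(4/3) - 8 - 7 ≈ -12.6985.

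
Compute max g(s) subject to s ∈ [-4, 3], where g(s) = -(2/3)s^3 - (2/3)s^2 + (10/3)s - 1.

53/3

g'(s) = -2s^2 - (4/3)s + 10/3, which vanishes at s = -5/3 and s = 1.
Compare values at every candidate in [-4, 3]: g(-4) = 53/3; g(-5/3) = -431/81; g(1) = 1; g(3) = -15.
Hence the absolute maximum is 53/3 at s = -4.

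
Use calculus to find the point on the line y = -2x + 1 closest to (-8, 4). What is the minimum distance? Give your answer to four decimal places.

Minimize D(x)^2 = (x + 8)^2 + (-2x - 3)^2.
d/dx[D^2] = 2(x + 8) + 2·(-2)·(-2x - 3) = 0 ⇒ x = -14/5.
Then y = 33/5 and the distance is √(169/5) ≈ 5.8138.

5.8138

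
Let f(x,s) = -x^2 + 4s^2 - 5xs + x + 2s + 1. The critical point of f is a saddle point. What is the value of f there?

51/41

∂f/∂x = -2x - 5s + 1 = 0 and ∂f/∂s = -5x + 8s + 2 = 0, so (x, s) = (18/41, 1/41).
The Hessian has f_{xx} = -2, f_{ss} = 8, f_{xs} = -5, giving D = -41 < 0, so the point is a saddle point.
f(18/41, 1/41) = 51/41.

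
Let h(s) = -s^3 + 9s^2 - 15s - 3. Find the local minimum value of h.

h'(s) = -3s^2 + 18s - 15 = 0 at s = 1, 5.
Since h''(s) = -6s + 18, we get h''(1) = 12 > 0 ⇒ local minimum; h''(5) = -12 < 0 ⇒ local maximum.
So the local minimum value is h(1) = -10.

-10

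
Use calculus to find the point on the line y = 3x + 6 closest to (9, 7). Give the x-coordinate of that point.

6/5

Minimize D(x)^2 = (x - 9)^2 + (3x - 1)^2.
d/dx[D^2] = 2(x - 9) + 2·3·(3x - 1) = 0 ⇒ x = 6/5.
Then y = 48/5 and the distance is √(338/5) ≈ 8.2219.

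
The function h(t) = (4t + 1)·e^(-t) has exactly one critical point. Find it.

Differentiating with the product rule gives h'(t) = (-4t + 3)·e^(-t). Since e^(-t) > 0, the only critical point is t = 3/4.
h''(3/4) has the same sign as -4 < 0, so this is a local maximum.
h(3/4) = (4)·e^(-3/4) ≈ 1.8895.

3/4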